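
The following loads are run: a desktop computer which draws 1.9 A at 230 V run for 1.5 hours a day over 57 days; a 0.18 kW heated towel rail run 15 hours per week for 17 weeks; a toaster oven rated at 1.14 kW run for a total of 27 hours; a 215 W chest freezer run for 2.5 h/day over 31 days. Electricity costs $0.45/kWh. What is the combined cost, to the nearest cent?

$58.82

desktop computer: Power = 1.9 A × 230 V = 437 W = 0.437 kW
desktop computer: Runtime = 1.5 h/day × 57 days = 85.5 h
desktop computer: 0.437 kW × 85.5 h = 37.3635 kWh
heated towel rail: Runtime = 15 h/week × 17 weeks = 255 h
heated towel rail: 0.18 kW × 255 h = 45.9 kWh
toaster oven: 1.14 kW × 27 h = 30.78 kWh
chest freezer: Runtime = 2.5 h/day × 31 days = 77.5 h
chest freezer: 0.215 kW × 77.5 h = 16.6625 kWh
Total energy = 130.706 kWh
Cost = 130.706 × $0.45 = $58.82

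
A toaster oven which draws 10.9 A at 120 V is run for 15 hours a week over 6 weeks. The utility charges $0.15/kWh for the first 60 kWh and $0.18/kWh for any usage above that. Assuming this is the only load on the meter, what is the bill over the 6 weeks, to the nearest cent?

$19.39

Power = 10.9 A × 120 V = 1308 W = 1.308 kW
Runtime = 15 h/week × 6 weeks = 90 h
Energy = 1.308 kW × 90 h = 117.72 kWh
Tier 1 (0–60 kWh): 60 × $0.15 = $9
Above 60 kWh: 57.72 × $0.18 = $10.3896
Bill = $19.39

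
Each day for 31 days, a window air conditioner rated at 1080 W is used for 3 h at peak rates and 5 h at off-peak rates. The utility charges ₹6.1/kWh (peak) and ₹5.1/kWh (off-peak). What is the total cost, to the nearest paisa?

Peak energy = 1.08 kW × 3 h × 31 = 100.44 kWh
Off-peak energy = 1.08 kW × 5 h × 31 = 167.4 kWh
Cost = 100.44 × ₹6.1 + 167.4 × ₹5.1 = ₹612.684 + ₹853.74 = ₹1466.42

₹1466.42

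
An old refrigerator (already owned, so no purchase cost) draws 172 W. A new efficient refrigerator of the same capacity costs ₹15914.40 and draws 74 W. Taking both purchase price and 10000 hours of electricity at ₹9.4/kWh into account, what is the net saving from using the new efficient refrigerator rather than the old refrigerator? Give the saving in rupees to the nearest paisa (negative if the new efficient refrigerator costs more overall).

old refrigerator: ₹0.00 + (172/1000) kW × 10000 h × ₹9.4 = ₹0.00 + ₹16168 = ₹16168
new efficient refrigerator: ₹15914.40 + (74/1000) kW × 10000 h × ₹9.4 = ₹15914.40 + ₹6956 = ₹22870.4
Saving = ₹16168 − ₹22870.4 = −₹6702.4

-₹6702.40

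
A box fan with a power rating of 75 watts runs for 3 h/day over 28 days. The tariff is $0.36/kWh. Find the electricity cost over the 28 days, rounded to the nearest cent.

Runtime = 3 h/day × 28 days = 84 h
Energy = 0.075 kW × 84 h = 6.3 kWh
Cost = 6.3 kWh × $0.36/kWh = $2.27

$2.27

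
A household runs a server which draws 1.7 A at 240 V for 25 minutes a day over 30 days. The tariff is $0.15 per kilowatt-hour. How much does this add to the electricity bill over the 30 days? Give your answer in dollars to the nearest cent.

$0.77

Power = 1.7 A × 240 V = 408 W = 0.408 kW
Runtime = 25 min × 30 = 750 min = 12.5 h
Energy = 0.408 kW × 12.5 h = 5.1 kWh
Cost = 5.1 kWh × $0.15/kWh = $0.77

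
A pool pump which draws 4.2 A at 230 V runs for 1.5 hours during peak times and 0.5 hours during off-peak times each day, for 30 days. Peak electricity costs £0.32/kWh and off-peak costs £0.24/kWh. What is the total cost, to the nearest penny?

Power = 4.2 A × 230 V = 966 W = 0.966 kW
Peak energy = 0.966 kW × 1.5 h × 30 = 43.47 kWh
Off-peak energy = 0.966 kW × 0.5 h × 30 = 14.49 kWh
Cost = 43.47 × £0.32 + 14.49 × £0.24 = £13.9104 + £3.4776 = £17.39

£17.39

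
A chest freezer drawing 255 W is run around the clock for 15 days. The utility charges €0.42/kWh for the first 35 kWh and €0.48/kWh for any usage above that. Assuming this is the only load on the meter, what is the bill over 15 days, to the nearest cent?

Runtime = 24 h × 15 = 360 h
Energy = 0.255 kW × 360 h = 91.8 kWh
Tier 1 (0–35 kWh): 35 × €0.42 = €14.7
Above 35 kWh: 56.8 × €0.48 = €27.264
Bill = €41.96

€41.96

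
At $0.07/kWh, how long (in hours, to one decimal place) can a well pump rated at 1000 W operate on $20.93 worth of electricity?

Energy available = $20.93 ÷ $0.07/kWh = 299 kWh
Hours = 299 kWh ÷ 1 kW = 299.0 h

299.0 h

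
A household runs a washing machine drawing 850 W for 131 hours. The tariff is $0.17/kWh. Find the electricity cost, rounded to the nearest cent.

$18.93

Energy = 0.85 kW × 131 h = 111.35 kWh
Cost = 111.35 kWh × $0.17/kWh = $18.93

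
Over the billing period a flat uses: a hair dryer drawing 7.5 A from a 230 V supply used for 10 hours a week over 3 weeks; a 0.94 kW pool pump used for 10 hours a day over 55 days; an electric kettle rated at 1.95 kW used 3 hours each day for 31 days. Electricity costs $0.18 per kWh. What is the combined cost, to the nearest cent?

$135.02

hair dryer: Power = 7.5 A × 230 V = 1725 W = 1.725 kW
hair dryer: Runtime = 10 h/week × 3 weeks = 30 h
hair dryer: 1.725 kW × 30 h = 51.75 kWh
pool pump: Runtime = 10 h/day × 55 days = 550 h
pool pump: 0.94 kW × 550 h = 517 kWh
electric kettle: Runtime = 3 h/day × 31 days = 93 h
electric kettle: 1.95 kW × 93 h = 181.35 kWh
Total energy = 750.1 kWh
Cost = 750.1 × $0.18 = $135.02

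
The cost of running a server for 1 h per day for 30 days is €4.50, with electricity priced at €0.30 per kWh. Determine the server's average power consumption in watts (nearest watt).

500 W

Energy = €4.50 ÷ €0.30/kWh = 15 kWh
Runtime = 1 h/day × 30 days = 30 h
Power = 15 kWh ÷ 30 h = 0.5 kW = 500 W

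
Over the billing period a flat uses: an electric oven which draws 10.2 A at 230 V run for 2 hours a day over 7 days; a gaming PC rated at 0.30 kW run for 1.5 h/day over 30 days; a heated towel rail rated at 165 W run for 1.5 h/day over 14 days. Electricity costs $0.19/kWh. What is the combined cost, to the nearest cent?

electric oven: Power = 10.2 A × 230 V = 2346 W = 2.346 kW
electric oven: Runtime = 2 h/day × 7 days = 14 h
electric oven: 2.346 kW × 14 h = 32.844 kWh
gaming PC: Runtime = 1.5 h/day × 30 days = 45 h
gaming PC: 0.3 kW × 45 h = 13.5 kWh
heated towel rail: Runtime = 1.5 h/day × 14 days = 21 h
heated towel rail: 0.165 kW × 21 h = 3.465 kWh
Total energy = 49.809 kWh
Cost = 49.809 × $0.19 = $9.46

$9.46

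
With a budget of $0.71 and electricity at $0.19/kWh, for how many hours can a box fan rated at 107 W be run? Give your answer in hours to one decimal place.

34.9 h

Energy available = $0.71 ÷ $0.19/kWh = 3.7368 kWh
Hours = 3.7368 kWh ÷ 0.107 kW = 34.9 h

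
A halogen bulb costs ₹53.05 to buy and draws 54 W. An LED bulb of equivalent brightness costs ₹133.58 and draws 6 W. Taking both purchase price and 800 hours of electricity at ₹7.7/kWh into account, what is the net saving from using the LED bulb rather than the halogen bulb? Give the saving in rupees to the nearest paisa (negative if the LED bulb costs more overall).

₹215.15

halogen bulb: ₹53.05 + (54/1000) kW × 800 h × ₹7.7 = ₹53.05 + ₹332.64 = ₹385.69
LED bulb: ₹133.58 + (6/1000) kW × 800 h × ₹7.7 = ₹133.58 + ₹36.96 = ₹170.54
Saving = ₹385.69 − ₹170.54 = ₹215.15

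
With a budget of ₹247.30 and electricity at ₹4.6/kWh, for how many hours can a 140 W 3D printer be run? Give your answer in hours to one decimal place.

384.0 h

Energy available = ₹247.30 ÷ ₹4.6/kWh = 53.7609 kWh
Hours = 53.7609 kWh ÷ 0.14 kW = 384.0 h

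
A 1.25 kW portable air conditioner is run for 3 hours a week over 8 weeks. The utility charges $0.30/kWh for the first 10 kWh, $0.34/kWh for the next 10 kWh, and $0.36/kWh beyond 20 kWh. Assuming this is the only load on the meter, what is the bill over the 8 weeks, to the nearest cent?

$10.00

Runtime = 3 h/week × 8 weeks = 24 h
Energy = 1.25 kW × 24 h = 30 kWh
Tier 1 (0–10 kWh): 10 × $0.30 = $3
Tier 2 (10–20 kWh): 10 × $0.34 = $3.4
Above 20 kWh: 10 × $0.36 = $3.6
Bill = $10.00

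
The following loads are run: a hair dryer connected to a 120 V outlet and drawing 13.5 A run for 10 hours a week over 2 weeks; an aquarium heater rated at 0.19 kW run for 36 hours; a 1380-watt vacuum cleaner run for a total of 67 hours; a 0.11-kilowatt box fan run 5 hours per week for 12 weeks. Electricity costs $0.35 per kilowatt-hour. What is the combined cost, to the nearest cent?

hair dryer: Power = 13.5 A × 120 V = 1620 W = 1.62 kW
hair dryer: Runtime = 10 h/week × 2 weeks = 20 h
hair dryer: 1.62 kW × 20 h = 32.4 kWh
aquarium heater: 0.19 kW × 36 h = 6.84 kWh
vacuum cleaner: 1.38 kW × 67 h = 92.46 kWh
box fan: Runtime = 5 h/week × 12 weeks = 60 h
box fan: 0.11 kW × 60 h = 6.6 kWh
Total energy = 138.3 kWh
Cost = 138.3 × $0.35 = $48.41

$48.41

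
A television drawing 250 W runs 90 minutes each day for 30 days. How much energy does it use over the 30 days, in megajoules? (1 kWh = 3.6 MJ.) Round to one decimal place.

40.5 MJ

Runtime = 90 min × 30 = 2700 min = 45 h
Energy = 0.25 kW × 45 h = 11.25 kWh
= 11.25 × 3.6 MJ = 40.5 MJ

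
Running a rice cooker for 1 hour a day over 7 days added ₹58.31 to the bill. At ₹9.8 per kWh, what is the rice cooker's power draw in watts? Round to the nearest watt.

Energy = ₹58.31 ÷ ₹9.8/kWh = 5.95 kWh
Runtime = 1 h/day × 7 days = 7 h
Power = 5.95 kWh ÷ 7 h = 0.85 kW = 850 W

850 W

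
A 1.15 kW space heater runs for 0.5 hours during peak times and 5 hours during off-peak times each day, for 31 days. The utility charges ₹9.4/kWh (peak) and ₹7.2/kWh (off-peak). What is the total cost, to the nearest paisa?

Peak energy = 1.15 kW × 0.5 h × 31 = 17.825 kWh
Off-peak energy = 1.15 kW × 5 h × 31 = 178.25 kWh
Cost = 17.825 × ₹9.4 + 178.25 × ₹7.2 = ₹167.555 + ₹1283.4 = ₹1450.96

₹1450.96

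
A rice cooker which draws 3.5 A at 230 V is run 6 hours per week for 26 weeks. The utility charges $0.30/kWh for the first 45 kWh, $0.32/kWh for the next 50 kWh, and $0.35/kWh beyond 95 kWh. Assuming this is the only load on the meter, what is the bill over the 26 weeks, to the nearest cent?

Power = 3.5 A × 230 V = 805 W = 0.805 kW
Runtime = 6 h/week × 26 weeks = 156 h
Energy = 0.805 kW × 156 h = 125.58 kWh
Tier 1 (0–45 kWh): 45 × $0.30 = $13.5
Tier 2 (45–95 kWh): 50 × $0.32 = $16
Above 95 kWh: 30.58 × $0.35 = $10.703
Bill = $40.20

$40.20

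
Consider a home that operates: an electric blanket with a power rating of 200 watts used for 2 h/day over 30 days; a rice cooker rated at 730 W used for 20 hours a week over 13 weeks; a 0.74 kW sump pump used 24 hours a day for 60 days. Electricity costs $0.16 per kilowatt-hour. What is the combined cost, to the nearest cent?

electric blanket: Runtime = 2 h/day × 30 days = 60 h
electric blanket: 0.2 kW × 60 h = 12 kWh
rice cooker: Runtime = 20 h/week × 13 weeks = 260 h
rice cooker: 0.73 kW × 260 h = 189.8 kWh
sump pump: Runtime = 24 h × 60 = 1440 h
sump pump: 0.74 kW × 1440 h = 1065.6 kWh
Total energy = 1267.4 kWh
Cost = 1267.4 × $0.16 = $202.78

$202.78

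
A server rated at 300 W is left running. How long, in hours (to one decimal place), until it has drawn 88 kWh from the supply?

293.3 h

Hours = 88 kWh ÷ 0.3 kW = 293.3 h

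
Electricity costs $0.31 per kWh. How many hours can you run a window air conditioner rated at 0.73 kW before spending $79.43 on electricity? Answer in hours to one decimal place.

351.0 h

Energy available = $79.43 ÷ $0.31/kWh = 256.2258 kWh
Hours = 256.2258 kWh ÷ 0.73 kW = 351.0 h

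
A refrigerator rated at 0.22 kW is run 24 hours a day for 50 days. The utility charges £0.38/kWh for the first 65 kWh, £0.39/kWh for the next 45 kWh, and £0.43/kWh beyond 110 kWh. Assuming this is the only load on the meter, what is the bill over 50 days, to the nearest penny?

£108.47

Runtime = 24 h × 50 = 1200 h
Energy = 0.22 kW × 1200 h = 264 kWh
Tier 1 (0–65 kWh): 65 × £0.38 = £24.7
Tier 2 (65–110 kWh): 45 × £0.39 = £17.55
Above 110 kWh: 154 × £0.43 = £66.22
Bill = £108.47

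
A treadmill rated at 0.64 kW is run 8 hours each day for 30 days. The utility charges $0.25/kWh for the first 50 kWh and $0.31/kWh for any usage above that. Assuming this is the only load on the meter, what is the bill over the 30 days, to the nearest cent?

Runtime = 8 h/day × 30 days = 240 h
Energy = 0.64 kW × 240 h = 153.6 kWh
Tier 1 (0–50 kWh): 50 × $0.25 = $12.5
Above 50 kWh: 103.6 × $0.31 = $32.116
Bill = $44.62

$44.62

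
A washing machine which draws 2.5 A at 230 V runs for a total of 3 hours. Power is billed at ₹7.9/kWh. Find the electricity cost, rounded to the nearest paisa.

₹13.63

Power = 2.5 A × 230 V = 575 W = 0.575 kW
Energy = 0.575 kW × 3 h = 1.725 kWh
Cost = 1.725 kWh × ₹7.9/kWh = ₹13.63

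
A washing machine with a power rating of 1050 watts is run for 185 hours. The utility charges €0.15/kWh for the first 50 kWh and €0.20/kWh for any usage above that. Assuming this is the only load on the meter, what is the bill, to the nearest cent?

Energy = 1.05 kW × 185 h = 194.25 kWh
Tier 1 (0–50 kWh): 50 × €0.15 = €7.5
Above 50 kWh: 144.25 × €0.20 = €28.85
Bill = €36.35

€36.35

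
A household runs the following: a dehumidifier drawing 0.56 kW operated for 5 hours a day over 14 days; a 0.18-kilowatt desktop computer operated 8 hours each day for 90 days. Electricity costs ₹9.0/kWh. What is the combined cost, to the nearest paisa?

₹1519.20

dehumidifier: Runtime = 5 h/day × 14 days = 70 h
dehumidifier: 0.56 kW × 70 h = 39.2 kWh
desktop computer: Runtime = 8 h/day × 90 days = 720 h
desktop computer: 0.18 kW × 720 h = 129.6 kWh
Total energy = 168.8 kWh
Cost = 168.8 × ₹9.0 = ₹1519.20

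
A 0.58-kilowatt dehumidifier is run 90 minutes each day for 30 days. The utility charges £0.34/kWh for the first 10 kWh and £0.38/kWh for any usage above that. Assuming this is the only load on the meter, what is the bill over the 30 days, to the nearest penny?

Runtime = 90 min × 30 = 2700 min = 45 h
Energy = 0.58 kW × 45 h = 26.1 kWh
Tier 1 (0–10 kWh): 10 × £0.34 = £3.4
Above 10 kWh: 16.1 × £0.38 = £6.118
Bill = £9.52

£9.52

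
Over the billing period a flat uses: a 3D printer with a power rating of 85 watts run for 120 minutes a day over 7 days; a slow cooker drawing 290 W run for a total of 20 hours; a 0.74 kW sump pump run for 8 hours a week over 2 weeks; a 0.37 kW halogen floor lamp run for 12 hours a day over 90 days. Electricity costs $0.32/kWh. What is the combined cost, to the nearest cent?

$133.90

3D printer: Runtime = 120 min × 7 = 840 min = 14 h
3D printer: 0.085 kW × 14 h = 1.19 kWh
slow cooker: 0.29 kW × 20 h = 5.8 kWh
sump pump: Runtime = 8 h/week × 2 weeks = 16 h
sump pump: 0.74 kW × 16 h = 11.84 kWh
halogen floor lamp: Runtime = 12 h/day × 90 days = 1080 h
halogen floor lamp: 0.37 kW × 1080 h = 399.6 kWh
Total energy = 418.43 kWh
Cost = 418.43 × $0.32 = $133.90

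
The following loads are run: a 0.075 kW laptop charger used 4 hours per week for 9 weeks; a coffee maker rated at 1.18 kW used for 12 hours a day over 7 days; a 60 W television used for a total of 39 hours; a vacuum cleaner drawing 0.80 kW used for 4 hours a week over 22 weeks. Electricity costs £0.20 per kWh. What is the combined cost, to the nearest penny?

laptop charger: Runtime = 4 h/week × 9 weeks = 36 h
laptop charger: 0.075 kW × 36 h = 2.7 kWh
coffee maker: Runtime = 12 h/day × 7 days = 84 h
coffee maker: 1.18 kW × 84 h = 99.12 kWh
television: 0.06 kW × 39 h = 2.34 kWh
vacuum cleaner: Runtime = 4 h/week × 22 weeks = 88 h
vacuum cleaner: 0.8 kW × 88 h = 70.4 kWh
Total energy = 174.56 kWh
Cost = 174.56 × £0.20 = £34.91

£34.91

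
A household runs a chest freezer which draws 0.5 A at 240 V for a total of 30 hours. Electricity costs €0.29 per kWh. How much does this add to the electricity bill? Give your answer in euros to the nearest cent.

€1.04

Power = 0.5 A × 240 V = 120 W = 0.12 kW
Energy = 0.12 kW × 30 h = 3.6 kWh
Cost = 3.6 kWh × €0.29/kWh = €1.04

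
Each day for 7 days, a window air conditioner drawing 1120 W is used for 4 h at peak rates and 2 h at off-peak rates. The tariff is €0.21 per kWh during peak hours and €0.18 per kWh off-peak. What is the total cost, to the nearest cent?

€9.41

Peak energy = 1.12 kW × 4 h × 7 = 31.36 kWh
Off-peak energy = 1.12 kW × 2 h × 7 = 15.68 kWh
Cost = 31.36 × €0.21 + 15.68 × €0.18 = €6.5856 + €2.8224 = €9.41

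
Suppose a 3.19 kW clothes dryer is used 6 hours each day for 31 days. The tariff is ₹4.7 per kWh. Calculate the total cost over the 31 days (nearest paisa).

Runtime = 6 h/day × 31 days = 186 h
Energy = 3.19 kW × 186 h = 593.34 kWh
Cost = 593.34 kWh × ₹4.7/kWh = ₹2788.70

₹2788.70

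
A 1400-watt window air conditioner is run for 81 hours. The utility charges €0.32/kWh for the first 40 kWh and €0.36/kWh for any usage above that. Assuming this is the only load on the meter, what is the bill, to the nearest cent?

Energy = 1.4 kW × 81 h = 113.4 kWh
Tier 1 (0–40 kWh): 40 × €0.32 = €12.8
Above 40 kWh: 73.4 × €0.36 = €26.424
Bill = €39.22

€39.22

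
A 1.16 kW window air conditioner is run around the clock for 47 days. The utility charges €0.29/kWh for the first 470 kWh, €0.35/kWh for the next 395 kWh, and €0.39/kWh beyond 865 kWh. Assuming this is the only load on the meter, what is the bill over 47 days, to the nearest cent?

€447.51

Runtime = 24 h × 47 = 1128 h
Energy = 1.16 kW × 1128 h = 1308.48 kWh
Tier 1 (0–470 kWh): 470 × €0.29 = €136.3
Tier 2 (470–865 kWh): 395 × €0.35 = €138.25
Above 865 kWh: 443.48 × €0.39 = €172.9572
Bill = €447.51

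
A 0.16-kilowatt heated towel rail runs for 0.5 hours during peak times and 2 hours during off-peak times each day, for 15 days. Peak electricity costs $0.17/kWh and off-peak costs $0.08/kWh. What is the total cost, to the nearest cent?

$0.59

Peak energy = 0.16 kW × 0.5 h × 15 = 1.2 kWh
Off-peak energy = 0.16 kW × 2 h × 15 = 4.8 kWh
Cost = 1.2 × $0.17 + 4.8 × $0.08 = $0.204 + $0.384 = $0.59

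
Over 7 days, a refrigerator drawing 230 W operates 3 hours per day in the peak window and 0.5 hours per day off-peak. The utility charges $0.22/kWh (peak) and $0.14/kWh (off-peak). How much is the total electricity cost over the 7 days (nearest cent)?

$1.18

Peak energy = 0.23 kW × 3 h × 7 = 4.83 kWh
Off-peak energy = 0.23 kW × 0.5 h × 7 = 0.805 kWh
Cost = 4.83 × $0.22 + 0.805 × $0.14 = $1.0626 + $0.1127 = $1.18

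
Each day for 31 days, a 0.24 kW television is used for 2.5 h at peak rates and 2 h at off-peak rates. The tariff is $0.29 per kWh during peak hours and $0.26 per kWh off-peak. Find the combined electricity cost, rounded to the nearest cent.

$9.26

Peak energy = 0.24 kW × 2.5 h × 31 = 18.6 kWh
Off-peak energy = 0.24 kW × 2 h × 31 = 14.88 kWh
Cost = 18.6 × $0.29 + 14.88 × $0.26 = $5.394 + $3.8688 = $9.26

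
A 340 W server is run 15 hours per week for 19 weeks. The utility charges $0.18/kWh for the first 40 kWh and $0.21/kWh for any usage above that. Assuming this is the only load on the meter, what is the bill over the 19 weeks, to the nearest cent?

Runtime = 15 h/week × 19 weeks = 285 h
Energy = 0.34 kW × 285 h = 96.9 kWh
Tier 1 (0–40 kWh): 40 × $0.18 = $7.2
Above 40 kWh: 56.9 × $0.21 = $11.949
Bill = $19.15

$19.15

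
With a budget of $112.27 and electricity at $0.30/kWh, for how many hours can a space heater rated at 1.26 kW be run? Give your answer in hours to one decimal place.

Energy available = $112.27 ÷ $0.30/kWh = 374.2333 kWh
Hours = 374.2333 kWh ÷ 1.26 kW = 297.0 h

297.0 h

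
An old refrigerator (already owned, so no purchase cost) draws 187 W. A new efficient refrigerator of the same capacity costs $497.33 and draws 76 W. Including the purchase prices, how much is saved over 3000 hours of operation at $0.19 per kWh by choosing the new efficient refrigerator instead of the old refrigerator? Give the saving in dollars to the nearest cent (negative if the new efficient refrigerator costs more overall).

-$434.06

old refrigerator: $0.00 + (187/1000) kW × 3000 h × $0.19 = $0.00 + $106.59 = $106.59
new efficient refrigerator: $497.33 + (76/1000) kW × 3000 h × $0.19 = $497.33 + $43.32 = $540.65
Saving = $106.59 − $540.65 = −$434.06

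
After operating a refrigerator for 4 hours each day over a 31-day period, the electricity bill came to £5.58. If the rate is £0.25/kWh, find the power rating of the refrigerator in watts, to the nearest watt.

Energy = £5.58 ÷ £0.25/kWh = 22.32 kWh
Runtime = 4 h/day × 31 days = 124 h
Power = 22.32 kWh ÷ 124 h = 0.18 kW = 180 W

180 W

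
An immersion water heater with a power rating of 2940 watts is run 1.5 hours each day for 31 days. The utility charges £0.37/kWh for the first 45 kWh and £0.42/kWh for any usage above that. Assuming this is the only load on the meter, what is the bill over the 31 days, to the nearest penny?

£55.17

Runtime = 1.5 h/day × 31 days = 46.5 h
Energy = 2.94 kW × 46.5 h = 136.71 kWh
Tier 1 (0–45 kWh): 45 × £0.37 = £16.65
Above 45 kWh: 91.71 × £0.42 = £38.5182
Bill = £55.17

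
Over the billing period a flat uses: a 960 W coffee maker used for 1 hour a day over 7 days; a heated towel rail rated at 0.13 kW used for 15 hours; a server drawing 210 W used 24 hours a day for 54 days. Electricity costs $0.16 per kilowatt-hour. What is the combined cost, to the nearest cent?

coffee maker: Runtime = 1 h/day × 7 days = 7 h
coffee maker: 0.96 kW × 7 h = 6.72 kWh
heated towel rail: 0.13 kW × 15 h = 1.95 kWh
server: Runtime = 24 h × 54 = 1296 h
server: 0.21 kW × 1296 h = 272.16 kWh
Total energy = 280.83 kWh
Cost = 280.83 × $0.16 = $44.93

$44.93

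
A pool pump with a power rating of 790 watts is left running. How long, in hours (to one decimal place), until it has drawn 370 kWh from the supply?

468.4 h

Hours = 370 kWh ÷ 0.79 kW = 468.4 h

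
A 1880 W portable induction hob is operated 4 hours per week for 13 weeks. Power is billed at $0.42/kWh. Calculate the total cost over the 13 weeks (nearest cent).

Runtime = 4 h/week × 13 weeks = 52 h
Energy = 1.88 kW × 52 h = 97.76 kWh
Cost = 97.76 kWh × $0.42/kWh = $41.06

$41.06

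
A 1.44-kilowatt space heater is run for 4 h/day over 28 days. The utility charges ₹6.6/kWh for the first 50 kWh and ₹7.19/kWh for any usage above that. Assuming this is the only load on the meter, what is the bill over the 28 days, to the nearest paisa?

₹1130.10

Runtime = 4 h/day × 28 days = 112 h
Energy = 1.44 kW × 112 h = 161.28 kWh
Tier 1 (0–50 kWh): 50 × ₹6.6 = ₹330
Above 50 kWh: 111.28 × ₹7.19 = ₹800.1032
Bill = ₹1130.10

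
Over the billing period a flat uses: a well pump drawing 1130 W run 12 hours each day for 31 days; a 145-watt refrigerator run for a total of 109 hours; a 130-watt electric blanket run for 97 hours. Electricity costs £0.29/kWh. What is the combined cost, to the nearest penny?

£130.14

well pump: Runtime = 12 h/day × 31 days = 372 h
well pump: 1.13 kW × 372 h = 420.36 kWh
refrigerator: 0.145 kW × 109 h = 15.805 kWh
electric blanket: 0.13 kW × 97 h = 12.61 kWh
Total energy = 448.775 kWh
Cost = 448.775 × £0.29 = £130.14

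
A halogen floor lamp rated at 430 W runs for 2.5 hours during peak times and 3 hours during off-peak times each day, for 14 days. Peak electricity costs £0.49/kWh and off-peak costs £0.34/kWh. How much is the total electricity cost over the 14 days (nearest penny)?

£13.51

Peak energy = 0.43 kW × 2.5 h × 14 = 15.05 kWh
Off-peak energy = 0.43 kW × 3 h × 14 = 18.06 kWh
Cost = 15.05 × £0.49 + 18.06 × £0.34 = £7.3745 + £6.1404 = £13.51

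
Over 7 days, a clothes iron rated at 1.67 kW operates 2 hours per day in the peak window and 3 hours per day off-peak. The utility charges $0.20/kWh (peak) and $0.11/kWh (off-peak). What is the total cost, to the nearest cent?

$8.53

Peak energy = 1.67 kW × 2 h × 7 = 23.38 kWh
Off-peak energy = 1.67 kW × 3 h × 7 = 35.07 kWh
Cost = 23.38 × $0.20 + 35.07 × $0.11 = $4.676 + $3.8577 = $8.53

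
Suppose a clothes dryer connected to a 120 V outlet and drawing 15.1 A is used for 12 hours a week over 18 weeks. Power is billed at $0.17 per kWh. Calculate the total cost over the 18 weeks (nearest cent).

$66.54

Power = 15.1 A × 120 V = 1812 W = 1.812 kW
Runtime = 12 h/week × 18 weeks = 216 h
Energy = 1.812 kW × 216 h = 391.392 kWh
Cost = 391.392 kWh × $0.17/kWh = $66.54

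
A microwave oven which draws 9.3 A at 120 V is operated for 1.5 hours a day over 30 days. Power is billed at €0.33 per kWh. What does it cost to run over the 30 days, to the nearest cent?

Power = 9.3 A × 120 V = 1116 W = 1.116 kW
Runtime = 1.5 h/day × 30 days = 45 h
Energy = 1.116 kW × 45 h = 50.22 kWh
Cost = 50.22 kWh × €0.33/kWh = €16.57

€16.57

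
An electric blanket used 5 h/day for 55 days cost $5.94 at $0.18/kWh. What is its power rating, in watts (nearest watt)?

Energy = $5.94 ÷ $0.18/kWh = 33 kWh
Runtime = 5 h/day × 55 days = 275 h
Power = 33 kWh ÷ 275 h = 0.12 kW = 120 W

120 W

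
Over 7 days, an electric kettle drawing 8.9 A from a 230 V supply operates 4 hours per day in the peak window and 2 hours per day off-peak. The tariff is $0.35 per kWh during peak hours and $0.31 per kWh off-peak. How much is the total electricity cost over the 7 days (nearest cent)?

Power = 8.9 A × 230 V = 2047 W = 2.047 kW
Peak energy = 2.047 kW × 4 h × 7 = 57.316 kWh
Off-peak energy = 2.047 kW × 2 h × 7 = 28.658 kWh
Cost = 57.316 × $0.35 + 28.658 × $0.31 = $20.0606 + $8.88398 = $28.94

$28.94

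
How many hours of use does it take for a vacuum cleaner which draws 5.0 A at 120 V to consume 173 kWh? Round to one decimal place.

Power = 5.0 A × 120 V = 600 W = 0.6 kW
Hours = 173 kWh ÷ 0.6 kW = 288.3 h

288.3 h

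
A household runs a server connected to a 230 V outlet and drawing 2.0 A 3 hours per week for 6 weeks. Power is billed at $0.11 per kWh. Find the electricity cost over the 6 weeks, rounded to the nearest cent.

$0.91

Power = 2.0 A × 230 V = 460 W = 0.46 kW
Runtime = 3 h/week × 6 weeks = 18 h
Energy = 0.46 kW × 18 h = 8.28 kWh
Cost = 8.28 kWh × $0.11/kWh = $0.91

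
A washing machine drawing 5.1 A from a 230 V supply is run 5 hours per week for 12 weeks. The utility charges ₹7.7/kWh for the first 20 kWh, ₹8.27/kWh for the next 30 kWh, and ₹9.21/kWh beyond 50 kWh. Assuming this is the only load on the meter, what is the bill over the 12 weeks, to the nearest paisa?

Power = 5.1 A × 230 V = 1173 W = 1.173 kW
Runtime = 5 h/week × 12 weeks = 60 h
Energy = 1.173 kW × 60 h = 70.38 kWh
Tier 1 (0–20 kWh): 20 × ₹7.7 = ₹154
Tier 2 (20–50 kWh): 30 × ₹8.27 = ₹248.1
Above 50 kWh: 20.38 × ₹9.21 = ₹187.6998
Bill = ₹589.80

₹589.80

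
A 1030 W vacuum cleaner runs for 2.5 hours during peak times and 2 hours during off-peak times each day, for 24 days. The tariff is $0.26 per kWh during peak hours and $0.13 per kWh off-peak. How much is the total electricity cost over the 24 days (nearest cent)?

Peak energy = 1.03 kW × 2.5 h × 24 = 61.8 kWh
Off-peak energy = 1.03 kW × 2 h × 24 = 49.44 kWh
Cost = 61.8 × $0.26 + 49.44 × $0.13 = $16.068 + $6.4272 = $22.50

$22.50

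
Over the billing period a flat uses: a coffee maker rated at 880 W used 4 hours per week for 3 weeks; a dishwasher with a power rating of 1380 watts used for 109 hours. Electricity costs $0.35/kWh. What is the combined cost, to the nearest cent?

$56.34

coffee maker: Runtime = 4 h/week × 3 weeks = 12 h
coffee maker: 0.88 kW × 12 h = 10.56 kWh
dishwasher: 1.38 kW × 109 h = 150.42 kWh
Total energy = 160.98 kWh
Cost = 160.98 × $0.35 = $56.34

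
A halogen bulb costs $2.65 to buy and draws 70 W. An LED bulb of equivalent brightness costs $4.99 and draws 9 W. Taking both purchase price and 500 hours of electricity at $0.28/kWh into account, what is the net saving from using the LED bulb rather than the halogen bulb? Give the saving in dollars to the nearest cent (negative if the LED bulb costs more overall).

halogen bulb: $2.65 + (70/1000) kW × 500 h × $0.28 = $2.65 + $9.8 = $12.45
LED bulb: $4.99 + (9/1000) kW × 500 h × $0.28 = $4.99 + $1.26 = $6.25
Saving = $12.45 − $6.25 = $6.2

$6.20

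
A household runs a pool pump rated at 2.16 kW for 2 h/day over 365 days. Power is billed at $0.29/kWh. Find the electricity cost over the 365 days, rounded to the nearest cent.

$457.27

Runtime = 2 h/day × 365 days = 730 h
Energy = 2.16 kW × 730 h = 1576.8 kWh
Cost = 1576.8 kWh × $0.29/kWh = $457.27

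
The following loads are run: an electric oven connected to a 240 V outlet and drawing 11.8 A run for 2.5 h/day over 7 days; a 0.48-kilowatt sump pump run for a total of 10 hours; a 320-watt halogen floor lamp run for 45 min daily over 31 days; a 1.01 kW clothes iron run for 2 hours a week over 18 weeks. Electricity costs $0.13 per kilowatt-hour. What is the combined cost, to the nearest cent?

electric oven: Power = 11.8 A × 240 V = 2832 W = 2.832 kW
electric oven: Runtime = 2.5 h/day × 7 days = 17.5 h
electric oven: 2.832 kW × 17.5 h = 49.56 kWh
sump pump: 0.48 kW × 10 h = 4.8 kWh
halogen floor lamp: Runtime = 45 min × 31 = 1395 min = 23.25 h
halogen floor lamp: 0.32 kW × 23.25 h = 7.44 kWh
clothes iron: Runtime = 2 h/week × 18 weeks = 36 h
clothes iron: 1.01 kW × 36 h = 36.36 kWh
Total energy = 98.16 kWh
Cost = 98.16 × $0.13 = $12.76

$12.76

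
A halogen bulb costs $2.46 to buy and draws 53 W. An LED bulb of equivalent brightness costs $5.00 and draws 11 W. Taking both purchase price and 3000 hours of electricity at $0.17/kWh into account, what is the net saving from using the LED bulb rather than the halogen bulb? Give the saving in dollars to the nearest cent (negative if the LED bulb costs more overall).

halogen bulb: $2.46 + (53/1000) kW × 3000 h × $0.17 = $2.46 + $27.03 = $29.49
LED bulb: $5.00 + (11/1000) kW × 3000 h × $0.17 = $5.00 + $5.61 = $10.61
Saving = $29.49 − $10.61 = $18.88

$18.88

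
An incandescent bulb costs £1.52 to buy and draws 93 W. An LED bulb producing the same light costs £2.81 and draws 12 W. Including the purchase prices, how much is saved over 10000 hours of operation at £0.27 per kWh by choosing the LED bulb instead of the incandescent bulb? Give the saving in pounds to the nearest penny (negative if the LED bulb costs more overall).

incandescent bulb: £1.52 + (93/1000) kW × 10000 h × £0.27 = £1.52 + £251.1 = £252.62
LED bulb: £2.81 + (12/1000) kW × 10000 h × £0.27 = £2.81 + £32.4 = £35.21
Saving = £252.62 − £35.21 = £217.41

£217.41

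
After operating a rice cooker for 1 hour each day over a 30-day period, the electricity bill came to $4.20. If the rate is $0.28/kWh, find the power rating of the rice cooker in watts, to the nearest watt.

500 W

Energy = $4.20 ÷ $0.28/kWh = 15 kWh
Runtime = 1 h/day × 30 days = 30 h
Power = 15 kWh ÷ 30 h = 0.5 kW = 500 W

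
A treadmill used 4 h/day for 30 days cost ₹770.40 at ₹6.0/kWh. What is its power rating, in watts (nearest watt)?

1070 W

Energy = ₹770.40 ÷ ₹6.0/kWh = 128.4 kWh
Runtime = 4 h/day × 30 days = 120 h
Power = 128.4 kWh ÷ 120 h = 1.07 kW = 1070 W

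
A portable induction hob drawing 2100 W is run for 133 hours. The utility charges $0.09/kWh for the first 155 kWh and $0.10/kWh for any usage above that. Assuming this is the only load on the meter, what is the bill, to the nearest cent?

$26.38

Energy = 2.1 kW × 133 h = 279.3 kWh
Tier 1 (0–155 kWh): 155 × $0.09 = $13.95
Above 155 kWh: 124.3 × $0.10 = $12.43
Bill = $26.38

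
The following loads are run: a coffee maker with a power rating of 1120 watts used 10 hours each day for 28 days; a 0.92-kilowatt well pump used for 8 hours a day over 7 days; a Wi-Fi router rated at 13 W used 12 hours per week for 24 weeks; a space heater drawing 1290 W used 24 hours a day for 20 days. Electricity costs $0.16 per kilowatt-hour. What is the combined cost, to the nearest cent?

$158.09

coffee maker: Runtime = 10 h/day × 28 days = 280 h
coffee maker: 1.12 kW × 280 h = 313.6 kWh
well pump: Runtime = 8 h/day × 7 days = 56 h
well pump: 0.92 kW × 56 h = 51.52 kWh
Wi-Fi router: Runtime = 12 h/week × 24 weeks = 288 h
Wi-Fi router: 0.013 kW × 288 h = 3.744 kWh
space heater: Runtime = 24 h × 20 = 480 h
space heater: 1.29 kW × 480 h = 619.2 kWh
Total energy = 988.064 kWh
Cost = 988.064 × $0.16 = $158.09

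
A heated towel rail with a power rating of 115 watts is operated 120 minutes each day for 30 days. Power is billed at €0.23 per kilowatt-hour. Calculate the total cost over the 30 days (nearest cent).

€1.59

Runtime = 120 min × 30 = 3600 min = 60 h
Energy = 0.115 kW × 60 h = 6.9 kWh
Cost = 6.9 kWh × €0.23/kWh = €1.59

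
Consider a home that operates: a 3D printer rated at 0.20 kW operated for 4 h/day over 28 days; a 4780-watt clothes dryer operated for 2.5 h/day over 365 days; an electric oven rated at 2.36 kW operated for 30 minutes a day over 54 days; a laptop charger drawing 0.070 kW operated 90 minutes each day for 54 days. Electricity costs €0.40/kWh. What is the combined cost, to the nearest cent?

€1781.42

3D printer: Runtime = 4 h/day × 28 days = 112 h
3D printer: 0.2 kW × 112 h = 22.4 kWh
clothes dryer: Runtime = 2.5 h/day × 365 days = 912.5 h
clothes dryer: 4.78 kW × 912.5 h = 4361.75 kWh
electric oven: Runtime = 30 min × 54 = 1620 min = 27 h
electric oven: 2.36 kW × 27 h = 63.72 kWh
laptop charger: Runtime = 90 min × 54 = 4860 min = 81 h
laptop charger: 0.07 kW × 81 h = 5.67 kWh
Total energy = 4453.54 kWh
Cost = 4453.54 × €0.40 = €1781.42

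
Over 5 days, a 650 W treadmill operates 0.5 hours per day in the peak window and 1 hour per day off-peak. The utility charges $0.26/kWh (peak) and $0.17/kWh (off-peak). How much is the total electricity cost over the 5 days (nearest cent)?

$0.98

Peak energy = 0.65 kW × 0.5 h × 5 = 1.625 kWh
Off-peak energy = 0.65 kW × 1 h × 5 = 3.25 kWh
Cost = 1.625 × $0.26 + 3.25 × $0.17 = $0.4225 + $0.5525 = $0.98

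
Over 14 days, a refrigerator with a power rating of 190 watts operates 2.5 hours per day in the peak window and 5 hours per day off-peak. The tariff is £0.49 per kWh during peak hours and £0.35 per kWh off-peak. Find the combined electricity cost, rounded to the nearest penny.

Peak energy = 0.19 kW × 2.5 h × 14 = 6.65 kWh
Off-peak energy = 0.19 kW × 5 h × 14 = 13.3 kWh
Cost = 6.65 × £0.49 + 13.3 × £0.35 = £3.2585 + £4.655 = £7.91

£7.91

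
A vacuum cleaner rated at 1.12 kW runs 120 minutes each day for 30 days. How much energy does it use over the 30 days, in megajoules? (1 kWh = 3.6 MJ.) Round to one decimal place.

Runtime = 120 min × 30 = 3600 min = 60 h
Energy = 1.12 kW × 60 h = 67.2 kWh
= 67.2 × 3.6 MJ = 241.9 MJ

241.9 MJ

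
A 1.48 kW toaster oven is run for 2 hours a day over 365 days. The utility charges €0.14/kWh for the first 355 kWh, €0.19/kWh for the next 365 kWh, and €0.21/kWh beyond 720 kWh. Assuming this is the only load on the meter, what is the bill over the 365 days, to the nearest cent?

Runtime = 2 h/day × 365 days = 730 h
Energy = 1.48 kW × 730 h = 1080.4 kWh
Tier 1 (0–355 kWh): 355 × €0.14 = €49.7
Tier 2 (355–720 kWh): 365 × €0.19 = €69.35
Above 720 kWh: 360.4 × €0.21 = €75.684
Bill = €194.73

€194.73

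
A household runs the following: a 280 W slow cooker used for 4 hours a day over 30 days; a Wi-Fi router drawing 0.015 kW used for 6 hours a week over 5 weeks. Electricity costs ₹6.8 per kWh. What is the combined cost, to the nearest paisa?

slow cooker: Runtime = 4 h/day × 30 days = 120 h
slow cooker: 0.28 kW × 120 h = 33.6 kWh
Wi-Fi router: Runtime = 6 h/week × 5 weeks = 30 h
Wi-Fi router: 0.015 kW × 30 h = 0.45 kWh
Total energy = 34.05 kWh
Cost = 34.05 × ₹6.8 = ₹231.54

₹231.54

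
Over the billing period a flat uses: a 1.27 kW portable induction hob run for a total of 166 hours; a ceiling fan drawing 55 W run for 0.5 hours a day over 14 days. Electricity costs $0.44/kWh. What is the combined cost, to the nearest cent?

$92.93

portable induction hob: 1.27 kW × 166 h = 210.82 kWh
ceiling fan: Runtime = 0.5 h/day × 14 days = 7 h
ceiling fan: 0.055 kW × 7 h = 0.385 kWh
Total energy = 211.205 kWh
Cost = 211.205 × $0.44 = $92.93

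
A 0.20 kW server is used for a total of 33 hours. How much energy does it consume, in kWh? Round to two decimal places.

Energy = 0.2 kW × 33 h = 6.6 kWh

6.60 kWh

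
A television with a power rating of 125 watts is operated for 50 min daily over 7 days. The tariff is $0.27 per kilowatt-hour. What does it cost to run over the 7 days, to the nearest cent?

$0.20

Runtime = 50 min × 7 = 350 min = 5.833333… h
Energy = 0.125 kW × 5.833333… h = 0.729166… kWh
Cost = 0.729166… kWh × $0.27/kWh = $0.20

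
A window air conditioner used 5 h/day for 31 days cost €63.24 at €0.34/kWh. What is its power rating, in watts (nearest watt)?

Energy = €63.24 ÷ €0.34/kWh = 186 kWh
Runtime = 5 h/day × 31 days = 155 h
Power = 186 kWh ÷ 155 h = 1.2 kW = 1200 W

1200 W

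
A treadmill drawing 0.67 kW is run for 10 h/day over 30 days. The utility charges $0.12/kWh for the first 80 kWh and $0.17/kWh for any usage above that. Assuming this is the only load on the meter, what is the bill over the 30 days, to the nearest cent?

$30.17

Runtime = 10 h/day × 30 days = 300 h
Energy = 0.67 kW × 300 h = 201 kWh
Tier 1 (0–80 kWh): 80 × $0.12 = $9.6
Above 80 kWh: 121 × $0.17 = $20.57
Bill = $30.17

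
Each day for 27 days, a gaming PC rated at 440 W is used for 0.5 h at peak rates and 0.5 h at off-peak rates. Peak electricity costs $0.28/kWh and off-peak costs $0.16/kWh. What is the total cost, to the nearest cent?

Peak energy = 0.44 kW × 0.5 h × 27 = 5.94 kWh
Off-peak energy = 0.44 kW × 0.5 h × 27 = 5.94 kWh
Cost = 5.94 × $0.28 + 5.94 × $0.16 = $1.6632 + $0.9504 = $2.61

$2.61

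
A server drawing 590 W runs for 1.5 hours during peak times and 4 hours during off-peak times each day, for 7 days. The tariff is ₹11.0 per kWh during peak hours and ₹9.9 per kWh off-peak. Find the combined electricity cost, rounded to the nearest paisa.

₹231.69

Peak energy = 0.59 kW × 1.5 h × 7 = 6.195 kWh
Off-peak energy = 0.59 kW × 4 h × 7 = 16.52 kWh
Cost = 6.195 × ₹11.0 + 16.52 × ₹9.9 = ₹68.145 + ₹163.548 = ₹231.69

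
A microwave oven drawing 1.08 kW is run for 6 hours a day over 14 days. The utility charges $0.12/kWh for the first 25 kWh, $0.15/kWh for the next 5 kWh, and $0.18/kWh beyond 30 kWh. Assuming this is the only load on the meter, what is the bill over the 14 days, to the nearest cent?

Runtime = 6 h/day × 14 days = 84 h
Energy = 1.08 kW × 84 h = 90.72 kWh
Tier 1 (0–25 kWh): 25 × $0.12 = $3
Tier 2 (25–30 kWh): 5 × $0.15 = $0.75
Above 30 kWh: 60.72 × $0.18 = $10.9296
Bill = $14.68

$14.68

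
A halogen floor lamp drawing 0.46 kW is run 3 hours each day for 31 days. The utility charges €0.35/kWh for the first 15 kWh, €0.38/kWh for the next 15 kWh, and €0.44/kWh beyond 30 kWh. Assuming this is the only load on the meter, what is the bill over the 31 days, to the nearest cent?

Runtime = 3 h/day × 31 days = 93 h
Energy = 0.46 kW × 93 h = 42.78 kWh
Tier 1 (0–15 kWh): 15 × €0.35 = €5.25
Tier 2 (15–30 kWh): 15 × €0.38 = €5.7
Above 30 kWh: 12.78 × €0.44 = €5.6232
Bill = €16.57

€16.57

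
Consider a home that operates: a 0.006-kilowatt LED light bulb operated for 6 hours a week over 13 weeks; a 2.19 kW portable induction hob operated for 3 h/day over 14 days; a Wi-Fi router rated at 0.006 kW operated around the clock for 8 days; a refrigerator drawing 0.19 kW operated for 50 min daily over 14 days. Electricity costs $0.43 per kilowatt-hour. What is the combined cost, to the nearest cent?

$41.20

LED light bulb: Runtime = 6 h/week × 13 weeks = 78 h
LED light bulb: 0.006 kW × 78 h = 0.468 kWh
portable induction hob: Runtime = 3 h/day × 14 days = 42 h
portable induction hob: 2.19 kW × 42 h = 91.98 kWh
Wi-Fi router: Runtime = 24 h × 8 = 192 h
Wi-Fi router: 0.006 kW × 192 h = 1.152 kWh
refrigerator: Runtime = 50 min × 14 = 700 min = 11.666666… h
refrigerator: 0.19 kW × 11.666666… h = 2.216666… kWh
Total energy = 95.816666… kWh
Cost = 95.816666… × $0.43 = $41.20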